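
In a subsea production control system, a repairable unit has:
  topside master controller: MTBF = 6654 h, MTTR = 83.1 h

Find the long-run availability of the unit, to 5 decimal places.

A(topside master controller) = MTBF/(MTBF+MTTR) = 6654/(6654+83.1) = 0.98767

0.98767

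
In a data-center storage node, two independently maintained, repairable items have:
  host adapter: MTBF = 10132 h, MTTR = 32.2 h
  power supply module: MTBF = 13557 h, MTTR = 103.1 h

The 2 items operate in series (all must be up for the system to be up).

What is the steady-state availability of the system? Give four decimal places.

0.9893

A(host adapter) = MTBF/(MTBF+MTTR) = 10132/(10132+32.2) = 0.996832
A(power supply module) = MTBF/(MTBF+MTTR) = 13557/(13557+103.1) = 0.992452
Series availability: 0.996832 × 0.992452 = 0.9893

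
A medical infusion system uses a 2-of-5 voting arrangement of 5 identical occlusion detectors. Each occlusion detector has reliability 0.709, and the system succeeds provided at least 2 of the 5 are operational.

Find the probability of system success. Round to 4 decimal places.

0.9725

R = Σ_{i=2}^{5} C(5,i) p^i (1−p)^{5−i} with p = 0.709
C(5,2)·0.709^2·0.291^3 = 0.123872
C(5,3)·0.709^3·0.291^2 = 0.301804
C(5,4)·0.709^4·0.291^1 = 0.367661
C(5,5)·0.709^5·0.291^0 = 0.179156
Sum = 0.9725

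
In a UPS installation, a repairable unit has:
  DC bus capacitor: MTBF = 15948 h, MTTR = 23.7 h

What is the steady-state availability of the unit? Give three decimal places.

A(DC bus capacitor) = MTBF/(MTBF+MTTR) = 15948/(15948+23.7) = 0.999

0.999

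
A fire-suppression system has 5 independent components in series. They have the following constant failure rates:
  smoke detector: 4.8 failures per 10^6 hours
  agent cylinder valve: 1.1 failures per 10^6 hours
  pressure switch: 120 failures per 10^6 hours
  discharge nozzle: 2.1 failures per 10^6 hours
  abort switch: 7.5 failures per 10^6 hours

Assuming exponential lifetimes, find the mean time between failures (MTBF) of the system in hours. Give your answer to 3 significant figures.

Series of exponential components: λ_sys = Σ λ_i
λ_sys = 0.0000048 + 0.0000011 + 0.00012 + 0.0000021 + 0.0000075 = 1.3550e-04 /h
MTBF = 1 / λ_sys = 7380 h

7380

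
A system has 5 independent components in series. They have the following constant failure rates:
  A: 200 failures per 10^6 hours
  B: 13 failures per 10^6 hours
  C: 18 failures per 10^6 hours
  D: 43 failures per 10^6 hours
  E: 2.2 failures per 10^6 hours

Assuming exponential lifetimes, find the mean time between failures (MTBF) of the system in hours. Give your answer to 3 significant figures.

3620

Series of exponential components: λ_sys = Σ λ_i
λ_sys = 0.00020 + 0.000013 + 0.000018 + 0.000043 + 0.0000022 = 2.7620e-04 /h
MTBF = 1 / λ_sys = 3620 h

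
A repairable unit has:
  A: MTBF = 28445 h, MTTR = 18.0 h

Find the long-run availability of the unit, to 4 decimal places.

A(A) = MTBF/(MTBF+MTTR) = 28445/(28445+18.0) = 0.9994

0.9994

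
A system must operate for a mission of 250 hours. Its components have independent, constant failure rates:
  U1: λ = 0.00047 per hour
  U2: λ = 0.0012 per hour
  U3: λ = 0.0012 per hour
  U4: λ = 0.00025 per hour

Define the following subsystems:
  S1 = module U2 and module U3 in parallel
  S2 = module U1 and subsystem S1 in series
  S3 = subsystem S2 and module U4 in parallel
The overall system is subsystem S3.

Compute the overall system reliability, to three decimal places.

0.990

R(U1) = exp(−0.00047 × 250) = 0.88914
R(U2) = exp(−0.0012 × 250) = 0.74082
R(U3) = exp(−0.0012 × 250) = 0.74082
R(U4) = exp(−0.00025 × 250) = 0.93941
Parallel (U2 and U3): 1 − (1 − 0.74082)(1 − 0.74082) = 0.93283
Series (U1 and [0.93283]): 0.88914 × 0.93283 = 0.82942
Parallel ([0.82942] and U4): 1 − (1 − 0.82942)(1 − 0.93941) = 0.990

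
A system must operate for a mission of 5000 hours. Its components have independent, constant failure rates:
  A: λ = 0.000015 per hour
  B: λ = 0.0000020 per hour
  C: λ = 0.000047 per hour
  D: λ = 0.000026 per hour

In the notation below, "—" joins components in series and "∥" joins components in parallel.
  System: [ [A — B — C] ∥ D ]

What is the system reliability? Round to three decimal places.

R(A) = exp(−0.000015 × 5000) = 0.92774
R(B) = exp(−0.0000020 × 5000) = 0.99005
R(C) = exp(−0.000047 × 5000) = 0.79057
R(D) = exp(−0.000026 × 5000) = 0.87810
Series (A, B, and C): 0.92774 × 0.99005 × 0.79057 = 0.72615
Parallel ([0.72615] and D): 1 − (1 − 0.72615)(1 − 0.87810) = 0.967

0.967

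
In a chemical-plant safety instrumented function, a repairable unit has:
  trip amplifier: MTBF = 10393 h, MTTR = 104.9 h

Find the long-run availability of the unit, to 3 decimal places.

0.990

A(trip amplifier) = MTBF/(MTBF+MTTR) = 10393/(10393+104.9) = 0.990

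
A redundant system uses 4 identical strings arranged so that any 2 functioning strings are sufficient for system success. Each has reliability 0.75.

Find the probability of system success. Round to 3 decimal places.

0.949

R = Σ_{i=2}^{4} C(4,i) p^i (1−p)^{4−i} with p = 0.75
C(4,2)·0.75^2·0.25^2 = 0.21094
C(4,3)·0.75^3·0.25^1 = 0.42188
C(4,4)·0.75^4·0.25^0 = 0.31641
Sum = 0.949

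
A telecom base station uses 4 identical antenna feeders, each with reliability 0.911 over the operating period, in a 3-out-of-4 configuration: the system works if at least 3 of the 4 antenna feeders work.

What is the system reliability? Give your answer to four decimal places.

R = Σ_{i=3}^{4} C(4,i) p^i (1−p)^{4−i} with p = 0.911
C(4,3)·0.911^3·0.089^1 = 0.269157
C(4,4)·0.911^4·0.089^0 = 0.688769
Sum = 0.9579

0.9579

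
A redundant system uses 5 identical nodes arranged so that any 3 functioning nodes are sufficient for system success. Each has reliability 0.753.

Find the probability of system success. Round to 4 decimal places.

0.8996

R = Σ_{i=3}^{5} C(5,i) p^i (1−p)^{5−i} with p = 0.753
C(5,3)·0.753^3·0.247^2 = 0.260483
C(5,4)·0.753^4·0.247^1 = 0.397052
C(5,5)·0.753^5·0.247^0 = 0.242089
Sum = 0.8996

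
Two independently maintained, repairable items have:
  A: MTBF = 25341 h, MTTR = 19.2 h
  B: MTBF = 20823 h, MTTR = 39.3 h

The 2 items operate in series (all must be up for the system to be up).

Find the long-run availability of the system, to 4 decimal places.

A(A) = MTBF/(MTBF+MTTR) = 25341/(25341+19.2) = 0.999243
A(B) = MTBF/(MTBF+MTTR) = 20823/(20823+39.3) = 0.998116
Series availability: 0.999243 × 0.998116 = 0.9974

0.9974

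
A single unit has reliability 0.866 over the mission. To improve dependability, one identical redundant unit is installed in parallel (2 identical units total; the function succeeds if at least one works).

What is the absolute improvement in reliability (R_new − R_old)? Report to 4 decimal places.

R_before = 0.866
R_after = 1 − (1 − 0.866)^2 = 0.9820
ΔR = 0.9820 − 0.866 = 0.1160

0.1160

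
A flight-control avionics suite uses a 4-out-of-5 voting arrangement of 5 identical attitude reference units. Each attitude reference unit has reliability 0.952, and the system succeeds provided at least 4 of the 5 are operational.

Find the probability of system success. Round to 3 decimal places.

0.979

R = Σ_{i=4}^{5} C(5,i) p^i (1−p)^{5−i} with p = 0.952
C(5,4)·0.952^4·0.048^1 = 0.19713
C(5,5)·0.952^5·0.048^0 = 0.78196
Sum = 0.979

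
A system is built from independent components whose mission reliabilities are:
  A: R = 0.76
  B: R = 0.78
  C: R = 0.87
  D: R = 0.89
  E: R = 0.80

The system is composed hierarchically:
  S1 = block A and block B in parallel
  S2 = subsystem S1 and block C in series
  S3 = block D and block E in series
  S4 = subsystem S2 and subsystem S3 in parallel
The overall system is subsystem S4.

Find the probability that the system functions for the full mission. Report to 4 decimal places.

0.9493

Parallel (A and B): 1 − (1 − 0.760000)(1 − 0.780000) = 0.947200
Series ([0.947200] and C): 0.947200 × 0.870000 = 0.824064
Series (D and E): 0.890000 × 0.800000 = 0.712000
Parallel ([0.824064] and [0.712000]): 1 − (1 − 0.824064)(1 − 0.712000) = 0.9493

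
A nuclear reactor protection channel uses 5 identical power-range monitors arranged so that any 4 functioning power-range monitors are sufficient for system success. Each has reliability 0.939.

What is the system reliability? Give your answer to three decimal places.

0.967

R = Σ_{i=4}^{5} C(5,i) p^i (1−p)^{5−i} with p = 0.939
C(5,4)·0.939^4·0.061^1 = 0.23712
C(5,5)·0.939^5·0.061^0 = 0.73001
Sum = 0.967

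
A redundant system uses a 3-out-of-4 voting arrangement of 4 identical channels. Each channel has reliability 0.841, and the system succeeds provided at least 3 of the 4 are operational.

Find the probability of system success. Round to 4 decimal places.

0.8786

R = Σ_{i=3}^{4} C(4,i) p^i (1−p)^{4−i} with p = 0.841
C(4,3)·0.841^3·0.159^1 = 0.378308
C(4,4)·0.841^4·0.159^0 = 0.500246
Sum = 0.8786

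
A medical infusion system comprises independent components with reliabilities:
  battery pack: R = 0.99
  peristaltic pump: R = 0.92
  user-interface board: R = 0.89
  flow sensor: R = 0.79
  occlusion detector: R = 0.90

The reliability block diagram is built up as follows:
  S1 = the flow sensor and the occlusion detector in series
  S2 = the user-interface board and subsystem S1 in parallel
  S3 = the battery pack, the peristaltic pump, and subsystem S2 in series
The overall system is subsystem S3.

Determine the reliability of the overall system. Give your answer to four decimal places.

Series (flow sensor and occlusion detector): 0.790000 × 0.900000 = 0.711000
Parallel (user-interface board and [0.711000]): 1 − (1 − 0.890000)(1 − 0.711000) = 0.968210
Series (battery pack, peristaltic pump, and [0.968210]): 0.990000 × 0.920000 × 0.968210 = 0.8818

0.8818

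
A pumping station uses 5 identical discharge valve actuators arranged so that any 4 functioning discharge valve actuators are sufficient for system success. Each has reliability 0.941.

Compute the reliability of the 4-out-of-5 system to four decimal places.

R = Σ_{i=4}^{5} C(5,i) p^i (1−p)^{5−i} with p = 0.941
C(5,4)·0.941^4·0.059^1 = 0.231303
C(5,5)·0.941^5·0.059^0 = 0.737816
Sum = 0.9691

0.9691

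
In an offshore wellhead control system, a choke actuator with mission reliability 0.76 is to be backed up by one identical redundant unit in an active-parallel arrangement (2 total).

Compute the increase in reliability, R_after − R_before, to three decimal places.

0.182

R_before = 0.76
R_after = 1 − (1 − 0.76)^2 = 0.942
ΔR = 0.942 − 0.76 = 0.182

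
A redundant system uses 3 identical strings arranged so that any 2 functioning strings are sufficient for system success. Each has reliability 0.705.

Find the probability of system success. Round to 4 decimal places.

R = Σ_{i=2}^{3} C(3,i) p^i (1−p)^{3−i} with p = 0.705
C(3,2)·0.705^2·0.295^1 = 0.439867
C(3,3)·0.705^3·0.295^0 = 0.350403
Sum = 0.7903

0.7903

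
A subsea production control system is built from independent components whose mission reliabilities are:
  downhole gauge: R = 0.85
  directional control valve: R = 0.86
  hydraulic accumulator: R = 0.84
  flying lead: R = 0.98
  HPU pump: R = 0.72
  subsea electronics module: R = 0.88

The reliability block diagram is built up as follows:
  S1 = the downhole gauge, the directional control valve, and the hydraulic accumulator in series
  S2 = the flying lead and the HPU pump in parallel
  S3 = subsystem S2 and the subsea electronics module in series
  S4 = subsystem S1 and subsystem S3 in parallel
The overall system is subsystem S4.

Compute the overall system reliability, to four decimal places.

0.9518

Series (downhole gauge, directional control valve, and hydraulic accumulator): 0.850000 × 0.860000 × 0.840000 = 0.614040
Parallel (flying lead and HPU pump): 1 − (1 − 0.980000)(1 − 0.720000) = 0.994400
Series ([0.994400] and subsea electronics module): 0.994400 × 0.880000 = 0.875072
Parallel ([0.614040] and [0.875072]): 1 − (1 − 0.614040)(1 − 0.875072) = 0.9518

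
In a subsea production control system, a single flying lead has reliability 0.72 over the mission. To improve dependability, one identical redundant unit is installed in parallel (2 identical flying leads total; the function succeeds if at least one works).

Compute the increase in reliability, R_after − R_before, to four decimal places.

0.2016

R_before = 0.72
R_after = 1 − (1 − 0.72)^2 = 0.9216
ΔR = 0.9216 − 0.72 = 0.2016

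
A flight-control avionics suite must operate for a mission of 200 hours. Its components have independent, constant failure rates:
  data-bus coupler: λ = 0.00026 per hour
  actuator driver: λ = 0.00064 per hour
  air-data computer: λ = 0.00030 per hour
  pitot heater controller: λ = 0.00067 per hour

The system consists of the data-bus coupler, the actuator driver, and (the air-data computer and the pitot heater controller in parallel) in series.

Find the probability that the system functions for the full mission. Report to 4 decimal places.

R(data-bus coupler) = exp(−0.00026 × 200) = 0.949329
R(actuator driver) = exp(−0.00064 × 200) = 0.879853
R(air-data computer) = exp(−0.00030 × 200) = 0.941765
R(pitot heater controller) = exp(−0.00067 × 200) = 0.874590
Parallel (air-data computer and pitot heater controller): 1 − (1 − 0.941765)(1 − 0.874590) = 0.992697
Series (data-bus coupler, actuator driver, and [0.992697]): 0.949329 × 0.879853 × 0.992697 = 0.8292

0.8292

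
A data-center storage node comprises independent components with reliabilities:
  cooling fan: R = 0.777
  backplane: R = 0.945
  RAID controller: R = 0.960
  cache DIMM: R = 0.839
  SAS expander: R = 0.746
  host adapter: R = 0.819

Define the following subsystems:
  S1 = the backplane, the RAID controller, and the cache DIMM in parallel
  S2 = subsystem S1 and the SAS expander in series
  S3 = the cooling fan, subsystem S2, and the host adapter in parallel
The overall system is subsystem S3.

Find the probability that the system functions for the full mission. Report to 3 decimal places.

Parallel (backplane, RAID controller, and cache DIMM): 1 − (1 − 0.94500)(1 − 0.96000)(1 − 0.83900) = 0.99965
Series ([0.99965] and SAS expander): 0.99965 × 0.74600 = 0.74574
Parallel (cooling fan, [0.74574], and host adapter): 1 − (1 − 0.77700)(1 − 0.74574)(1 − 0.81900) = 0.990

0.990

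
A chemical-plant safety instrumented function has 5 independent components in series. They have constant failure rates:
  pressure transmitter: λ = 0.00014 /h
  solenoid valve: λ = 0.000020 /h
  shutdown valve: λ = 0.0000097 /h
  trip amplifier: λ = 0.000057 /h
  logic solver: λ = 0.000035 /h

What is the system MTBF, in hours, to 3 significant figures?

Series of exponential components: λ_sys = Σ λ_i
λ_sys = 0.00014 + 0.000020 + 0.0000097 + 0.000057 + 0.000035 = 2.6170e-04 /h
MTBF = 1 / λ_sys = 3820 h

3820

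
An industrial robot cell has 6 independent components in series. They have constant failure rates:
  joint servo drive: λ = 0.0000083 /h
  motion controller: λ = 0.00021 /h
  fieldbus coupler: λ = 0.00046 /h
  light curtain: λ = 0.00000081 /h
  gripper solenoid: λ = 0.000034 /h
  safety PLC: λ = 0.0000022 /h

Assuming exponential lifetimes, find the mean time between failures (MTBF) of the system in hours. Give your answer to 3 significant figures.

Series of exponential components: λ_sys = Σ λ_i
λ_sys = 0.0000083 + 0.00021 + 0.00046 + 0.00000081 + 0.000034 + 0.0000022 = 7.1531e-04 /h
MTBF = 1 / λ_sys = 1400 h

1400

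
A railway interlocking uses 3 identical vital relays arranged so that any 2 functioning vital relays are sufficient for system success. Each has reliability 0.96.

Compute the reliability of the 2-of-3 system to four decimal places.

R = Σ_{i=2}^{3} C(3,i) p^i (1−p)^{3−i} with p = 0.96
C(3,2)·0.96^2·0.04^1 = 0.110592
C(3,3)·0.96^3·0.04^0 = 0.884736
Sum = 0.9953

0.9953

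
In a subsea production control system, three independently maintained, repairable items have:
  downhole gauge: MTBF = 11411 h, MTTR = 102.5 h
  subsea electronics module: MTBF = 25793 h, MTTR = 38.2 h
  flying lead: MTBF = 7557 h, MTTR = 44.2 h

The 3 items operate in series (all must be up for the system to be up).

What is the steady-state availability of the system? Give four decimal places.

A(downhole gauge) = MTBF/(MTBF+MTTR) = 11411/(11411+102.5) = 0.991097
A(subsea electronics module) = MTBF/(MTBF+MTTR) = 25793/(25793+38.2) = 0.998521
A(flying lead) = MTBF/(MTBF+MTTR) = 7557/(7557+44.2) = 0.994185
Series availability: 0.991097 × 0.998521 × 0.994185 = 0.9839

0.9839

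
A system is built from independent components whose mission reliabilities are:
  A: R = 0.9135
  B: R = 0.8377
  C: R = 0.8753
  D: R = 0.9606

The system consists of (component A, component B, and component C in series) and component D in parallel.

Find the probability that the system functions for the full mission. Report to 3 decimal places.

Series (A, B, and C): 0.91350 × 0.83770 × 0.87530 = 0.66981
Parallel ([0.66981] and D): 1 − (1 − 0.66981)(1 − 0.96060) = 0.987

0.987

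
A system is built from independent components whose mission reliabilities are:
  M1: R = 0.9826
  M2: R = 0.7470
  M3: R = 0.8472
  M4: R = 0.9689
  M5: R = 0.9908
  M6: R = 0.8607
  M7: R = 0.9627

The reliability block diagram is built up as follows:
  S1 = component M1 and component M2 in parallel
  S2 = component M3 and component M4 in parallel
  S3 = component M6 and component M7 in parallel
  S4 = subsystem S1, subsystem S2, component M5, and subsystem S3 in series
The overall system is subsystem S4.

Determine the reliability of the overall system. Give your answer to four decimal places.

Parallel (M1 and M2): 1 − (1 − 0.982600)(1 − 0.747000) = 0.995598
Parallel (M3 and M4): 1 − (1 − 0.847200)(1 − 0.968900) = 0.995248
Parallel (M6 and M7): 1 − (1 − 0.860700)(1 − 0.962700) = 0.994804
Series ([0.995598], [0.995248], M5, and [0.994804]): 0.995598 × 0.995248 × 0.990800 × 0.994804 = 0.9766

0.9766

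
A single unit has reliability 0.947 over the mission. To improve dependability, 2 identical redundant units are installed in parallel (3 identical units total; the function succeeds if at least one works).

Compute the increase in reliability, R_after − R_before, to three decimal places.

0.053

R_before = 0.947
R_after = 1 − (1 − 0.947)^3 = 1.000
ΔR = 1.000 − 0.947 = 0.053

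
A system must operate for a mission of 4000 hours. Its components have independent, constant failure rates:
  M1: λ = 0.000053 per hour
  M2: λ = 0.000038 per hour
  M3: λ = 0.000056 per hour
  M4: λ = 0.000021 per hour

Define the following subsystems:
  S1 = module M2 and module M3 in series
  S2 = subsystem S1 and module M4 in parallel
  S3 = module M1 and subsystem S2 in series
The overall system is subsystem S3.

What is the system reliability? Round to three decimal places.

0.789

R(M1) = exp(−0.000053 × 4000) = 0.80896
R(M2) = exp(−0.000038 × 4000) = 0.85899
R(M3) = exp(−0.000056 × 4000) = 0.79932
R(M4) = exp(−0.000021 × 4000) = 0.91943
Series (M2 and M3): 0.85899 × 0.79932 = 0.68661
Parallel ([0.68661] and M4): 1 − (1 − 0.68661)(1 − 0.91943) = 0.97475
Series (M1 and [0.97475]): 0.80896 × 0.97475 = 0.789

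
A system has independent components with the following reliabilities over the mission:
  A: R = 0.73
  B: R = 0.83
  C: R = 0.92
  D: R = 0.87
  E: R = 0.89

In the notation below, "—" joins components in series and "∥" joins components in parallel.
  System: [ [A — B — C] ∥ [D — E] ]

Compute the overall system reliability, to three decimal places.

Series (A, B, and C): 0.73000 × 0.83000 × 0.92000 = 0.55743
Series (D and E): 0.87000 × 0.89000 = 0.77430
Parallel ([0.55743] and [0.77430]): 1 − (1 − 0.55743)(1 − 0.77430) = 0.900

0.900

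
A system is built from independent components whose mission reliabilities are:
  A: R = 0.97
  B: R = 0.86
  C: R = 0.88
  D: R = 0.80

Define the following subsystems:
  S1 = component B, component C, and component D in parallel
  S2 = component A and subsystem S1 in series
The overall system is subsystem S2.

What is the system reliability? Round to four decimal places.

0.9667

Parallel (B, C, and D): 1 − (1 − 0.860000)(1 − 0.880000)(1 − 0.800000) = 0.996640
Series (A and [0.996640]): 0.970000 × 0.996640 = 0.9667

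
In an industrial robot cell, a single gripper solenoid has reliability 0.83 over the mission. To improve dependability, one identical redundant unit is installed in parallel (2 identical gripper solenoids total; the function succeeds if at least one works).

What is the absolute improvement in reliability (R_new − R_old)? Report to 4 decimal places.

0.1411

R_before = 0.83
R_after = 1 − (1 − 0.83)^2 = 0.9711
ΔR = 0.9711 − 0.83 = 0.1411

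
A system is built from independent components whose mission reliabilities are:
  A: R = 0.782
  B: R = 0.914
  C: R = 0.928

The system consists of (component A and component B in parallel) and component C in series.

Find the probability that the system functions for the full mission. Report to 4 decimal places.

0.9106

Parallel (A and B): 1 − (1 − 0.782000)(1 − 0.914000) = 0.981252
Series ([0.981252] and C): 0.981252 × 0.928000 = 0.9106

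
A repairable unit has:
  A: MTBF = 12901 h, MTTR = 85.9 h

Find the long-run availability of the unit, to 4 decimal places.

A(A) = MTBF/(MTBF+MTTR) = 12901/(12901+85.9) = 0.9934

0.9934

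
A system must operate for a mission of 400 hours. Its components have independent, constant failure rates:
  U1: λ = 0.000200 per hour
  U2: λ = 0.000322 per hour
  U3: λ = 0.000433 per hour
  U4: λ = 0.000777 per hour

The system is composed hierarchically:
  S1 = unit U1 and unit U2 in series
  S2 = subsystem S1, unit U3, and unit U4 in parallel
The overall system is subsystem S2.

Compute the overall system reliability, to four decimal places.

R(U1) = exp(−0.000200 × 400) = 0.923116
R(U2) = exp(−0.000322 × 400) = 0.879150
R(U3) = exp(−0.000433 × 400) = 0.840969
R(U4) = exp(−0.000777 × 400) = 0.732860
Series (U1 and U2): 0.923116 × 0.879150 = 0.811557
Parallel ([0.811557], U3, and U4): 1 − (1 − 0.811557)(1 − 0.840969)(1 − 0.732860) = 0.9920

0.9920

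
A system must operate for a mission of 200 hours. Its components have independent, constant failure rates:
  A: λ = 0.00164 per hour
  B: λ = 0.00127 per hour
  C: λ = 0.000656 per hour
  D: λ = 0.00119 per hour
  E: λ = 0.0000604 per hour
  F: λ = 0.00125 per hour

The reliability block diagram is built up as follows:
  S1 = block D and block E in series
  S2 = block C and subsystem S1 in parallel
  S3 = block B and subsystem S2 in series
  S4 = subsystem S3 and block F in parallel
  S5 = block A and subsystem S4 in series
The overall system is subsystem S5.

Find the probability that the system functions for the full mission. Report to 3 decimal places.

R(A) = exp(−0.00164 × 200) = 0.72036
R(B) = exp(−0.00127 × 200) = 0.77569
R(C) = exp(−0.000656 × 200) = 0.87704
R(D) = exp(−0.00119 × 200) = 0.78820
R(E) = exp(−0.0000604 × 200) = 0.98799
R(F) = exp(−0.00125 × 200) = 0.77880
Series (D and E): 0.78820 × 0.98799 = 0.77873
Parallel (C and [0.77873]): 1 − (1 − 0.87704)(1 − 0.77873) = 0.97279
Series (B and [0.97279]): 0.77569 × 0.97279 = 0.75458
Parallel ([0.75458] and F): 1 − (1 − 0.75458)(1 − 0.77880) = 0.94571
Series (A and [0.94571]): 0.72036 × 0.94571 = 0.681

0.681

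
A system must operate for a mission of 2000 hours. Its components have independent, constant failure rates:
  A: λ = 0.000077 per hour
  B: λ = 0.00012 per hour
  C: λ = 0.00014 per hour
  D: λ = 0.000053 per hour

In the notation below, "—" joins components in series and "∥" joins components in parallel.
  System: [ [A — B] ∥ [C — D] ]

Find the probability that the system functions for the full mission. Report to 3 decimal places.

0.896

R(A) = exp(−0.000077 × 2000) = 0.85727
R(B) = exp(−0.00012 × 2000) = 0.78663
R(C) = exp(−0.00014 × 2000) = 0.75578
R(D) = exp(−0.000053 × 2000) = 0.89942
Series (A and B): 0.85727 × 0.78663 = 0.67435
Series (C and D): 0.75578 × 0.89942 = 0.67976
Parallel ([0.67435] and [0.67976]): 1 − (1 − 0.67435)(1 − 0.67976) = 0.896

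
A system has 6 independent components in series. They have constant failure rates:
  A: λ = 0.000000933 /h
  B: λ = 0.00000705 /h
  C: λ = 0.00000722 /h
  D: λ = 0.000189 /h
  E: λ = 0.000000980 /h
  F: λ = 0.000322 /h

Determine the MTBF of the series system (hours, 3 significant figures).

Series of exponential components: λ_sys = Σ λ_i
λ_sys = 0.000000933 + 0.00000705 + 0.00000722 + 0.000189 + 0.000000980 + 0.000322 = 5.2718e-04 /h
MTBF = 1 / λ_sys = 1900 h

1900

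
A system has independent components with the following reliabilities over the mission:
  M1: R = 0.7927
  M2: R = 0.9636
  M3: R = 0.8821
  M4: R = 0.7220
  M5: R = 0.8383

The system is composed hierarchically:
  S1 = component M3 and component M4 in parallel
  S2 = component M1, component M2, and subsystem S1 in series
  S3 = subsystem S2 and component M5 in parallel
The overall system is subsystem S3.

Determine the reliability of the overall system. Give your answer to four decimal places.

0.9578

Parallel (M3 and M4): 1 − (1 − 0.882100)(1 − 0.722000) = 0.967224
Series (M1, M2, and [0.967224]): 0.792700 × 0.963600 × 0.967224 = 0.738810
Parallel ([0.738810] and M5): 1 − (1 − 0.738810)(1 − 0.838300) = 0.9578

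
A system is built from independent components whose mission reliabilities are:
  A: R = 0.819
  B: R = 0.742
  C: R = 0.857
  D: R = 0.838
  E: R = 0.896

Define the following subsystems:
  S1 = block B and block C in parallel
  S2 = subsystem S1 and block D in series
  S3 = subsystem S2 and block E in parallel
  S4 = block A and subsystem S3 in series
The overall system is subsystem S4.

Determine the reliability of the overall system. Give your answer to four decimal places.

0.8026

Parallel (B and C): 1 − (1 − 0.742000)(1 − 0.857000) = 0.963106
Series ([0.963106] and D): 0.963106 × 0.838000 = 0.807083
Parallel ([0.807083] and E): 1 − (1 − 0.807083)(1 − 0.896000) = 0.979937
Series (A and [0.979937]): 0.819000 × 0.979937 = 0.8026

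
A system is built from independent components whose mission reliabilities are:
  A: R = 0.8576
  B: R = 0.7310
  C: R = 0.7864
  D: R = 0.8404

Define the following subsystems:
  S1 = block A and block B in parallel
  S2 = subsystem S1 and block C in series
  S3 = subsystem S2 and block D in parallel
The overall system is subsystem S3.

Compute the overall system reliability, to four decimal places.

0.9611

Parallel (A and B): 1 − (1 − 0.857600)(1 − 0.731000) = 0.961694
Series ([0.961694] and C): 0.961694 × 0.786400 = 0.756276
Parallel ([0.756276] and D): 1 − (1 − 0.756276)(1 − 0.840400) = 0.9611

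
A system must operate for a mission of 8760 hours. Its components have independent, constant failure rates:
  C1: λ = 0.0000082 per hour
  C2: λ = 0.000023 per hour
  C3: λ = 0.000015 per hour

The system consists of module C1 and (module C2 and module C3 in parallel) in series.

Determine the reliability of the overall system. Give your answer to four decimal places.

0.9098

R(C1) = exp(−0.0000082 × 8760) = 0.930687
R(C2) = exp(−0.000023 × 8760) = 0.817520
R(C3) = exp(−0.000015 × 8760) = 0.876867
Parallel (C2 and C3): 1 − (1 − 0.817520)(1 − 0.876867) = 0.977531
Series (C1 and [0.977531]): 0.930687 × 0.977531 = 0.9098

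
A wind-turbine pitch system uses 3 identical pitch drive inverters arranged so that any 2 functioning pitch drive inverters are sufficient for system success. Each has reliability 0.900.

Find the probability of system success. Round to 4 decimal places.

R = Σ_{i=2}^{3} C(3,i) p^i (1−p)^{3−i} with p = 0.900
C(3,2)·0.900^2·0.100^1 = 0.243000
C(3,3)·0.900^3·0.100^0 = 0.729000
Sum = 0.9720

0.9720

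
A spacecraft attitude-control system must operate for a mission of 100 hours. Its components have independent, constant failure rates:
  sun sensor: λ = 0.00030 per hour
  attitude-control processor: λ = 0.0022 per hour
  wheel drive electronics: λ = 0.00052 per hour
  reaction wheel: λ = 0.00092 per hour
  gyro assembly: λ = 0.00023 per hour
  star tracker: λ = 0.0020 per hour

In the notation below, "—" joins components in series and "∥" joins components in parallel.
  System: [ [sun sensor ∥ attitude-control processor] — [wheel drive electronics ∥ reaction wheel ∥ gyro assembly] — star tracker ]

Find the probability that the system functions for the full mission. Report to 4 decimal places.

R(sun sensor) = exp(−0.00030 × 100) = 0.970446
R(attitude-control processor) = exp(−0.0022 × 100) = 0.802519
R(wheel drive electronics) = exp(−0.00052 × 100) = 0.949329
R(reaction wheel) = exp(−0.00092 × 100) = 0.912105
R(gyro assembly) = exp(−0.00023 × 100) = 0.977262
R(star tracker) = exp(−0.0020 × 100) = 0.818731
Parallel (sun sensor and attitude-control processor): 1 − (1 − 0.970446)(1 − 0.802519) = 0.994164
Parallel (wheel drive electronics, reaction wheel, and gyro assembly): 1 − (1 − 0.949329)(1 − 0.912105)(1 − 0.977262) = 0.999899
Series ([0.994164], [0.999899], and star tracker): 0.994164 × 0.999899 × 0.818731 = 0.8139

0.8139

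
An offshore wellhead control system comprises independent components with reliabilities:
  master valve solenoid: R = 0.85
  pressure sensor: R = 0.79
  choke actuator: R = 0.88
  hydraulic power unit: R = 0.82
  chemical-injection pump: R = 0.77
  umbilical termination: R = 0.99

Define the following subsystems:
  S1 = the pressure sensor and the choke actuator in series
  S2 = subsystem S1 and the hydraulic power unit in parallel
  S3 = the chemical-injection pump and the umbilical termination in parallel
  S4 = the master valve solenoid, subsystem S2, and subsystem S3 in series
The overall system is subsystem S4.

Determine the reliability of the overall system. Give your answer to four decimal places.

0.8015

Series (pressure sensor and choke actuator): 0.790000 × 0.880000 = 0.695200
Parallel ([0.695200] and hydraulic power unit): 1 − (1 − 0.695200)(1 − 0.820000) = 0.945136
Parallel (chemical-injection pump and umbilical termination): 1 − (1 − 0.770000)(1 − 0.990000) = 0.997700
Series (master valve solenoid, [0.945136], and [0.997700]): 0.850000 × 0.945136 × 0.997700 = 0.8015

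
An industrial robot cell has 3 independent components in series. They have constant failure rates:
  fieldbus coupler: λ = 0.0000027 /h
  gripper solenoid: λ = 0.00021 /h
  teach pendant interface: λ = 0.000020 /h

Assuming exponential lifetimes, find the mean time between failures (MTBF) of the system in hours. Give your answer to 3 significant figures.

Series of exponential components: λ_sys = Σ λ_i
λ_sys = 0.0000027 + 0.00021 + 0.000020 = 2.3270e-04 /h
MTBF = 1 / λ_sys = 4300 h

4300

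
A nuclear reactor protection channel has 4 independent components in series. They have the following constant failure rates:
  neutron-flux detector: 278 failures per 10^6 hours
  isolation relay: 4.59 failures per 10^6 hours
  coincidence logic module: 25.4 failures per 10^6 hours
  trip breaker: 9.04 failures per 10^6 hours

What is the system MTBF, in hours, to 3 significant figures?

3150

Series of exponential components: λ_sys = Σ λ_i
λ_sys = 0.000278 + 0.00000459 + 0.0000254 + 0.00000904 = 3.1703e-04 /h
MTBF = 1 / λ_sys = 3150 h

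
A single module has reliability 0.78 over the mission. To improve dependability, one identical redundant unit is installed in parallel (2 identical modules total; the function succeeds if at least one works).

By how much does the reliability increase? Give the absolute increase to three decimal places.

R_before = 0.78
R_after = 1 − (1 − 0.78)^2 = 0.952
ΔR = 0.952 − 0.78 = 0.172

0.172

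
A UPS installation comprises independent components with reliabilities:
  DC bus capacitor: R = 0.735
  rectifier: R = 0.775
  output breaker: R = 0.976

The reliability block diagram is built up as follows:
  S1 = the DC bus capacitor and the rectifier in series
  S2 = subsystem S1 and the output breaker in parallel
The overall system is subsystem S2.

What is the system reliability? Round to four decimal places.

Series (DC bus capacitor and rectifier): 0.735000 × 0.775000 = 0.569625
Parallel ([0.569625] and output breaker): 1 − (1 − 0.569625)(1 − 0.976000) = 0.9897

0.9897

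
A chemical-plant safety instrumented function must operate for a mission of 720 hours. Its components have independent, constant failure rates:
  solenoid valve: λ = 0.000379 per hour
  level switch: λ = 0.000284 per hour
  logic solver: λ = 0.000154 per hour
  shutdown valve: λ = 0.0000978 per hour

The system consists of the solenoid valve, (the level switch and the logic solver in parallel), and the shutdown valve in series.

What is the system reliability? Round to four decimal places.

0.6957

R(solenoid valve) = exp(−0.000379 × 720) = 0.761184
R(level switch) = exp(−0.000284 × 720) = 0.815071
R(logic solver) = exp(−0.000154 × 720) = 0.895046
R(shutdown valve) = exp(−0.0000978 × 720) = 0.932006
Parallel (level switch and logic solver): 1 − (1 − 0.815071)(1 − 0.895046) = 0.980591
Series (solenoid valve, [0.980591], and shutdown valve): 0.761184 × 0.980591 × 0.932006 = 0.6957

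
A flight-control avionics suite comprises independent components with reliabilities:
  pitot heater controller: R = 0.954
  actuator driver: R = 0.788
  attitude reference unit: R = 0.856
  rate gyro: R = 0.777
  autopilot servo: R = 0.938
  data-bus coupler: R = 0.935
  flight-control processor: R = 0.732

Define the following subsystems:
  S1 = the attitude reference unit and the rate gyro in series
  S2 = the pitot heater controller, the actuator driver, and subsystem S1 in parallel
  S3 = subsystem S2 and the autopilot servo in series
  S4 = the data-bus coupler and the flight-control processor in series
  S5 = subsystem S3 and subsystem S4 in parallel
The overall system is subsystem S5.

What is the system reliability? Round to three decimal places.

Series (attitude reference unit and rate gyro): 0.85600 × 0.77700 = 0.66511
Parallel (pitot heater controller, actuator driver, and [0.66511]): 1 − (1 − 0.95400)(1 − 0.78800)(1 − 0.66511) = 0.99673
Series ([0.99673] and autopilot servo): 0.99673 × 0.93800 = 0.93493
Series (data-bus coupler and flight-control processor): 0.93500 × 0.73200 = 0.68442
Parallel ([0.93493] and [0.68442]): 1 − (1 − 0.93493)(1 − 0.68442) = 0.979

0.979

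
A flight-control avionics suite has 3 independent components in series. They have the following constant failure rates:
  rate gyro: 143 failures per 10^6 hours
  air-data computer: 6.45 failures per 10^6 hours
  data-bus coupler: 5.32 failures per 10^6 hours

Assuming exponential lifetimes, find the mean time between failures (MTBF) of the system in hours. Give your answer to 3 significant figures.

Series of exponential components: λ_sys = Σ λ_i
λ_sys = 0.000143 + 0.00000645 + 0.00000532 = 1.5477e-04 /h
MTBF = 1 / λ_sys = 6460 h

6460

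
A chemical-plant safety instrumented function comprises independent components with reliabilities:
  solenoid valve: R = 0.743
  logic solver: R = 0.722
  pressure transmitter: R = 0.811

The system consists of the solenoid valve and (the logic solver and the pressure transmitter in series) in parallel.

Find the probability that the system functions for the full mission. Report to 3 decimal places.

0.893

Series (logic solver and pressure transmitter): 0.72200 × 0.81100 = 0.58554
Parallel (solenoid valve and [0.58554]): 1 − (1 − 0.74300)(1 − 0.58554) = 0.893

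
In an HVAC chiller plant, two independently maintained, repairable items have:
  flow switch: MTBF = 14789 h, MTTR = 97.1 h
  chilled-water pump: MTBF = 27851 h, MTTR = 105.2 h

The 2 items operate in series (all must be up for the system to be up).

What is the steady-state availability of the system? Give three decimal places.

A(flow switch) = MTBF/(MTBF+MTTR) = 14789/(14789+97.1) = 0.993477
A(chilled-water pump) = MTBF/(MTBF+MTTR) = 27851/(27851+105.2) = 0.996237
Series availability: 0.993477 × 0.996237 = 0.990

0.990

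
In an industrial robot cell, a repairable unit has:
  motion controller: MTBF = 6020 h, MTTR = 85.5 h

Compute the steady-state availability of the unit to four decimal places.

A(motion controller) = MTBF/(MTBF+MTTR) = 6020/(6020+85.5) = 0.9860

0.9860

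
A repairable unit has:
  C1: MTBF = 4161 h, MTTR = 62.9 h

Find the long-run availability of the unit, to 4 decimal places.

A(C1) = MTBF/(MTBF+MTTR) = 4161/(4161+62.9) = 0.9851

0.9851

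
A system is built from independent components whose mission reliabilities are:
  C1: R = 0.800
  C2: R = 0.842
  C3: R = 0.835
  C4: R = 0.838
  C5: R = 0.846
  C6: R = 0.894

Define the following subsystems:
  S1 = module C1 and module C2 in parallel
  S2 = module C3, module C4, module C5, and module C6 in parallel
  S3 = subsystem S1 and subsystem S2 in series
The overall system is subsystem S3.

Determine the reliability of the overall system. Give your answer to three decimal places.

Parallel (C1 and C2): 1 − (1 − 0.80000)(1 − 0.84200) = 0.96840
Parallel (C3, C4, C5, and C6): 1 − (1 − 0.83500)(1 − 0.83800)(1 − 0.84600)(1 − 0.89400) = 0.99956
Series ([0.96840] and [0.99956]): 0.96840 × 0.99956 = 0.968

0.968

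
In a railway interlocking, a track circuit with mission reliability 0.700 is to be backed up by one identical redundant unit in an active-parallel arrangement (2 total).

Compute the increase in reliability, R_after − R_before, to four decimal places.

R_before = 0.700
R_after = 1 − (1 − 0.700)^2 = 0.9100
ΔR = 0.9100 − 0.700 = 0.2100

0.2100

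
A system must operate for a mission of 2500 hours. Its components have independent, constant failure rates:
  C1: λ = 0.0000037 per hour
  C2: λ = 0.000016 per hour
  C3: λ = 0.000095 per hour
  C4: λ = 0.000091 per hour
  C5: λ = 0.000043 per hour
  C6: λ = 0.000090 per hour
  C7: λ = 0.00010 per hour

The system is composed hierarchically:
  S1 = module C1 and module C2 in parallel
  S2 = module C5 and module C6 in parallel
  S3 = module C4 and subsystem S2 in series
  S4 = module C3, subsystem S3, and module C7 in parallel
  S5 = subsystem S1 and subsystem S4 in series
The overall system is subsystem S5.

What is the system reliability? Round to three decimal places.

R(C1) = exp(−0.0000037 × 2500) = 0.99079
R(C2) = exp(−0.000016 × 2500) = 0.96079
R(C3) = exp(−0.000095 × 2500) = 0.78860
R(C4) = exp(−0.000091 × 2500) = 0.79652
R(C5) = exp(−0.000043 × 2500) = 0.89808
R(C6) = exp(−0.000090 × 2500) = 0.79852
R(C7) = exp(−0.00010 × 2500) = 0.77880
Parallel (C1 and C2): 1 − (1 − 0.99079)(1 − 0.96079) = 0.99964
Parallel (C5 and C6): 1 − (1 − 0.89808)(1 − 0.79852) = 0.97947
Series (C4 and [0.97947]): 0.79652 × 0.97947 = 0.78017
Parallel (C3, [0.78017], and C7): 1 − (1 − 0.78860)(1 − 0.78017)(1 − 0.77880) = 0.98972
Series ([0.99964] and [0.98972]): 0.99964 × 0.98972 = 0.989

0.989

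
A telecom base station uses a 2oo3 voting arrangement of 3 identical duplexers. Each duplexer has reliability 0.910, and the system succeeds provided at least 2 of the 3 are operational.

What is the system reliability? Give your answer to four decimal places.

R = Σ_{i=2}^{3} C(3,i) p^i (1−p)^{3−i} with p = 0.910
C(3,2)·0.910^2·0.090^1 = 0.223587
C(3,3)·0.910^3·0.090^0 = 0.753571
Sum = 0.9772

0.9772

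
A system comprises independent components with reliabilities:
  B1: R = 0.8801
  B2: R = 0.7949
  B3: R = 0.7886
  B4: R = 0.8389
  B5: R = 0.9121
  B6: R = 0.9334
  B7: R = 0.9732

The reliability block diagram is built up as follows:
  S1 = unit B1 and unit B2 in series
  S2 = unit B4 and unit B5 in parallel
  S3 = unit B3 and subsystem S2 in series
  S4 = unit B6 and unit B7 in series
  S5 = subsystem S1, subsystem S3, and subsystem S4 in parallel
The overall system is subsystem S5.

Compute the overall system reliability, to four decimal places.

0.9939

Series (B1 and B2): 0.880100 × 0.794900 = 0.699591
Parallel (B4 and B5): 1 − (1 − 0.838900)(1 − 0.912100) = 0.985839
Series (B3 and [0.985839]): 0.788600 × 0.985839 = 0.777433
Series (B6 and B7): 0.933400 × 0.973200 = 0.908385
Parallel ([0.699591], [0.777433], and [0.908385]): 1 − (1 − 0.699591)(1 − 0.777433)(1 − 0.908385) = 0.9939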